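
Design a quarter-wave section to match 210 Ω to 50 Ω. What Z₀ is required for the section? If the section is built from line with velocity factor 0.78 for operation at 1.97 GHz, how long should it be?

Z_qwt = √(Z_0·R_L) = √(50 × 210) = √10500
λ = 0.78·c/f = 0.119 m, so l = λ/4 = 0.0297 m

Z_qwt ≈ 102 Ω; length ≈ 2.97 cm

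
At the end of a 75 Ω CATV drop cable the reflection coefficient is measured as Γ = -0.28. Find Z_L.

Z_L ≈ 42.2 Ω

Z_L = Z_0·(1 + Γ)/(1 − Γ) = 75·(0.72)/(1.28)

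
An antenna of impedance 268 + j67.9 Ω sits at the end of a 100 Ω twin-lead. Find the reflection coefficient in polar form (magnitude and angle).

Γ = (Z_L − Z_0)/(Z_L + Z_0) = (168 + j67.9)/(368 + j67.9)
|Γ| = 181/374 = 0.484

Γ ≈ 0.484 ∠ 11.6°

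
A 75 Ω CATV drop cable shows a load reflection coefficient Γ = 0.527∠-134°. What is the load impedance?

Z_L ≈ 27 − j28.3 Ω

Z_L = Z_0·(1 + Γ)/(1 − Γ) = 75·(0.634 − j0.379)/(1.37 + j0.379)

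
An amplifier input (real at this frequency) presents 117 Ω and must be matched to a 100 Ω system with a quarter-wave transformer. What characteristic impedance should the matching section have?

Z_qwt ≈ 108 Ω

Z_qwt = √(Z_0·R_L) = √(100 × 117) = √11700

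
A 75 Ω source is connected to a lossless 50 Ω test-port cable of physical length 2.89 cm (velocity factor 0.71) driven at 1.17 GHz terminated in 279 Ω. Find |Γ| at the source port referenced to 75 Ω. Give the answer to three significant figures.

λ = v/f = 0.71·c / 1.17 GHz = 0.182 m
βl = 2π·l/λ = 2π × 0.159 = 57.1°
tan(βl) = 1.55
Z_in = Z_0·(Z_L + jZ_0·tanβl)/(Z_0 + jZ_L·tanβl) = 12.5 − j30.8 Ω
Γ_s = (Z_in − Z_s)/(Z_in + Z_s) = (-62.5 − j30.8)/(87.5 − j30.8), |Γ_s| = 0.751

|Γ| ≈ 0.751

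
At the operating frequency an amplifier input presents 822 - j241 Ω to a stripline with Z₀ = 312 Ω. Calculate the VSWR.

VSWR ≈ 2.9

Γ = (Z_L − Z_0)/(Z_L + Z_0) = (510 − j241)/(1134 − j241)
|Γ| = 564/1160 = 0.487
VSWR = (1 + |Γ|)/(1 − |Γ|) = 1.49/0.513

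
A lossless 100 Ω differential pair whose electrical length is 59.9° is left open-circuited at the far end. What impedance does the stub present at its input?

tan(βl) = 1.73
For an open-circuited stub, Z_in = −jZ_0·cot(βl) = −jZ_0/tan(βl)

Z_in ≈ −j58 Ω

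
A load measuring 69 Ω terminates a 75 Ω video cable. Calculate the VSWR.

For a purely resistive load, VSWR = R_L/Z_0 or Z_0/R_L (whichever > 1) = 75/69

VSWR ≈ 1.09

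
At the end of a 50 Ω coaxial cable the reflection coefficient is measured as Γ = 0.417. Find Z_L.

Z_L = Z_0·(1 + Γ)/(1 − Γ) = 50·(1.42)/(0.583)

Z_L ≈ 122 Ω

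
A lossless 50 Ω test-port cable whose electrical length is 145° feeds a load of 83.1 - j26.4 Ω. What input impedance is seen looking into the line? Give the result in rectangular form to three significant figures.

Z_in ≈ 70.7 + j33.1 Ω

tan(βl) = tan(145°) = -0.7
Z_in = Z_0·(Z_L + jZ_0·tanβl)/(Z_0 + jZ_L·tanβl)
     = 50·(83.1 − j61.4)/(31.5 − j58.2)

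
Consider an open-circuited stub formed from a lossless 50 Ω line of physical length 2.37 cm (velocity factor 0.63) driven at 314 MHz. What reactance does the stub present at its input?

λ = v/f = 0.63·c / 314 MHz = 0.602 m
βl = 2π·l/λ = 2π × 0.0394 = 14.2°
tan(βl) = 0.253
For an open-circuited stub, Z_in = −jZ_0·cot(βl) = −jZ_0/tan(βl)

X_in ≈ -198 Ω (capacitive)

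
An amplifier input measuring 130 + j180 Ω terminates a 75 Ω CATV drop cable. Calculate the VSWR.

Γ = (Z_L − Z_0)/(Z_L + Z_0) = (55 + j180)/(205 + j180)
|Γ| = 188/273 = 0.69
VSWR = (1 + |Γ|)/(1 − |Γ|) = 1.69/0.31

VSWR ≈ 5.45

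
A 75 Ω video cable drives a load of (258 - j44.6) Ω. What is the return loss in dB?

Γ = (183 − j44.6)/(333 − j44.6), |Γ| = 0.561
RL = −20·log₁₀|Γ| = −20·log₁₀(0.561)

RL ≈ 5.03 dB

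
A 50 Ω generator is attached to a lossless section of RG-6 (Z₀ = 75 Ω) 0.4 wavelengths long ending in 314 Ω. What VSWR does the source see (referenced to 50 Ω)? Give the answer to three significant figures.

βl = 2π × 0.4 = 144°
tan(βl) = -0.727
Z_in = Z_0·(Z_L + jZ_0·tanβl)/(Z_0 + jZ_L·tanβl) = 46.8 + j87.8 Ω
Γ_s = (Z_in − Z_s)/(Z_in + Z_s) = (-3.21 + j87.8)/(96.8 + j87.8), |Γ_s| = 0.672
VSWR = (1 + |Γ_s|)/(1 − |Γ_s|)

VSWR ≈ 5.11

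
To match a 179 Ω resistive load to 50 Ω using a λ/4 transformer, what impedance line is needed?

Z_qwt ≈ 94.6 Ω

Z_qwt = √(Z_0·R_L) = √(50 × 179) = √8950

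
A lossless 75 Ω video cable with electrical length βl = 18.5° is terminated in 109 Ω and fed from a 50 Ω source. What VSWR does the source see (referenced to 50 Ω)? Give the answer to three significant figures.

VSWR ≈ 2.1

tan(βl) = 0.335
Z_in = Z_0·(Z_L + jZ_0·tanβl)/(Z_0 + jZ_L·tanβl) = 98 − j22.6 Ω
Γ_s = (Z_in − Z_s)/(Z_in + Z_s) = (48 − j22.6)/(148 − j22.6), |Γ_s| = 0.354
VSWR = (1 + |Γ_s|)/(1 − |Γ_s|)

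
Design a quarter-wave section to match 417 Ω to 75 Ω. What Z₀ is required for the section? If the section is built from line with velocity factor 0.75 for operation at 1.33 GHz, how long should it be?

Z_qwt ≈ 177 Ω; length ≈ 4.23 cm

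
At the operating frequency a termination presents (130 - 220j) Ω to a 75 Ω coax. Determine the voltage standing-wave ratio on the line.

VSWR ≈ 7.13

Γ = (Z_L − Z_0)/(Z_L + Z_0) = (55 − j220)/(205 − j220)
|Γ| = 227/301 = 0.754
VSWR = (1 + |Γ|)/(1 − |Γ|) = 1.75/0.246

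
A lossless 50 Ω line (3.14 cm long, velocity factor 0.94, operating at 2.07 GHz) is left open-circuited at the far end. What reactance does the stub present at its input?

λ = v/f = 0.94·c / 2.07 GHz = 0.136 m
βl = 2π·l/λ = 2π × 0.23 = 83°
tan(βl) = 8.12
For an open-circuited stub, Z_in = −jZ_0·cot(βl) = −jZ_0/tan(βl)

X_in ≈ -6.16 Ω (capacitive)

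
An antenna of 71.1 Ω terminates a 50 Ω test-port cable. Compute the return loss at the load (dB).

Γ = (71.1 − 50)/(71.1 + 50) = 0.174
RL = −20·log₁₀|Γ| = −20·log₁₀(0.174)

RL ≈ 15.2 dB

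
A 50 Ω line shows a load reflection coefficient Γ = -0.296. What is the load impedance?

Z_L = Z_0·(1 + Γ)/(1 − Γ) = 50·(0.704)/(1.3)

Z_L ≈ 27.2 Ω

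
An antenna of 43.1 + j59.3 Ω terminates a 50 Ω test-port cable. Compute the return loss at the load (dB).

Γ = (-6.9 + j59.3)/(93.1 + j59.3), |Γ| = 0.541
RL = −20·log₁₀|Γ| = −20·log₁₀(0.541)

RL ≈ 5.34 dB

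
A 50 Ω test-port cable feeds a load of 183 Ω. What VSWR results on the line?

VSWR ≈ 3.66

Γ = (183 − 50)/(183 + 50) = 0.571
VSWR = (1 + 0.571)/(1 − 0.571)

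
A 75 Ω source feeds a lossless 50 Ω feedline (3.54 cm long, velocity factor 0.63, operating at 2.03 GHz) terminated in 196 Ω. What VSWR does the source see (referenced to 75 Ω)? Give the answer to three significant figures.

λ = v/f = 0.63·c / 2.03 GHz = 0.0931 m
βl = 2π·l/λ = 2π × 0.38 = 137°
tan(βl) = -0.936
Z_in = Z_0·(Z_L + jZ_0·tanβl)/(Z_0 + jZ_L·tanβl) = 25.4 + j46.5 Ω
Γ_s = (Z_in − Z_s)/(Z_in + Z_s) = (-49.6 + j46.5)/(100 + j46.5), |Γ_s| = 0.614
VSWR = (1 + |Γ_s|)/(1 − |Γ_s|)

VSWR ≈ 4.18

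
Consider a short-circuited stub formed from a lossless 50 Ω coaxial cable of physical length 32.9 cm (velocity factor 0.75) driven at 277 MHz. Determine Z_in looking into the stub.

Z_in ≈ −j34 Ω

λ = v/f = 0.75·c / 277 MHz = 0.812 m
βl = 2π·l/λ = 2π × 0.405 = 146°
tan(βl) = -0.679
For a short-circuited stub, Z_in = jZ_0·tan(βl)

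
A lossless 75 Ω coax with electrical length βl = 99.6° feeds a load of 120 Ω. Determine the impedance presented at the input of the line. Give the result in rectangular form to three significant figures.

Z_in ≈ 47.7 + j7.64 Ω

tan(βl) = tan(99.6°) = -5.91
Z_in = Z_0·(Z_L + jZ_0·tanβl)/(Z_0 + jZ_L·tanβl)
     = 75·(120 − j443)/(75 − j709)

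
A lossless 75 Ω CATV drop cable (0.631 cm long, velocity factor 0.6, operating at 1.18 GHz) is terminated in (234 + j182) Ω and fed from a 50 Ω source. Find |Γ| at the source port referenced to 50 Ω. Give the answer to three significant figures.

|Γ| ≈ 0.769

λ = v/f = 0.6·c / 1.18 GHz = 0.153 m
βl = 2π·l/λ = 2π × 0.0414 = 14.9°
tan(βl) = 0.266
Z_in = Z_0·(Z_L + jZ_0·tanβl)/(Z_0 + jZ_L·tanβl) = 308 − j150 Ω
Γ_s = (Z_in − Z_s)/(Z_in + Z_s) = (258 − j150)/(358 − j150), |Γ_s| = 0.769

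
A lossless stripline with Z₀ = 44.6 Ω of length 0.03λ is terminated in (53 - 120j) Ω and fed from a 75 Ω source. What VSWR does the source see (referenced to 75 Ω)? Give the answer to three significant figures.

βl = 2π × 0.03 = 10.8°
tan(βl) = 0.191
Z_in = Z_0·(Z_L + jZ_0·tanβl)/(Z_0 + jZ_L·tanβl) = 23.5 − j77.2 Ω
Γ_s = (Z_in − Z_s)/(Z_in + Z_s) = (-51.5 − j77.2)/(98.5 − j77.2), |Γ_s| = 0.742
VSWR = (1 + |Γ_s|)/(1 − |Γ_s|)

VSWR ≈ 6.75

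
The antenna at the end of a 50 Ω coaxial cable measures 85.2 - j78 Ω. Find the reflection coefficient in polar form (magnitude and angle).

Γ ≈ 0.548 ∠ -35.7°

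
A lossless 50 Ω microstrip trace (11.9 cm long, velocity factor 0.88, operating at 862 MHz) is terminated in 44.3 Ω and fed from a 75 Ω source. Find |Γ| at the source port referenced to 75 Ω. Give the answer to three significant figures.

λ = v/f = 0.88·c / 862 MHz = 0.306 m
βl = 2π·l/λ = 2π × 0.389 = 140°
tan(βl) = -0.843
Z_in = Z_0·(Z_L + jZ_0·tanβl)/(Z_0 + jZ_L·tanβl) = 48.6 − j5.82 Ω
Γ_s = (Z_in − Z_s)/(Z_in + Z_s) = (-26.4 − j5.82)/(124 − j5.82), |Γ_s| = 0.218

|Γ| ≈ 0.218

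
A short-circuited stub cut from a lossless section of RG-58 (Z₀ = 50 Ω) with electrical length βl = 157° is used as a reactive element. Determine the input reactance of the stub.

tan(βl) = -0.424
For a short-circuited stub, Z_in = jZ_0·tan(βl)

X_in ≈ -21.2 Ω (capacitive)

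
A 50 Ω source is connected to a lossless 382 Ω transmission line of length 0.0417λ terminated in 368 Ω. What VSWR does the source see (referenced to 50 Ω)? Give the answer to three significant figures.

βl = 2π × 0.0417 = 15°
tan(βl) = 0.268
Z_in = Z_0·(Z_L + jZ_0·tanβl)/(Z_0 + jZ_L·tanβl) = 370 + j6.91 Ω
Γ_s = (Z_in − Z_s)/(Z_in + Z_s) = (320 + j6.91)/(420 + j6.91), |Γ_s| = 0.762
VSWR = (1 + |Γ_s|)/(1 − |Γ_s|)

VSWR ≈ 7.4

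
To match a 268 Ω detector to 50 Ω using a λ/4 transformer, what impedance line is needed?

Z_qwt ≈ 116 Ω

Z_qwt = √(Z_0·R_L) = √(50 × 268) = √13400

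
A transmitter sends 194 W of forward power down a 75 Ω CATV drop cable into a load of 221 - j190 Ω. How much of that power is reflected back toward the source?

|Γ| = |(146 − j190)/(296 − j190)| = 0.681
|Γ|² = 0.464
P_refl = |Γ|²·P_inc = 90 W, P_del = (1 − |Γ|²)·P_inc = 104 W

P_reflected ≈ 90 W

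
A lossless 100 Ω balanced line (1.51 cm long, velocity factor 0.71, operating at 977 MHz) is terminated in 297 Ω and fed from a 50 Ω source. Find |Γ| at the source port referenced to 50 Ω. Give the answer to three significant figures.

|Γ| ≈ 0.678

λ = v/f = 0.71·c / 977 MHz = 0.218 m
βl = 2π·l/λ = 2π × 0.0693 = 24.9°
tan(βl) = 0.465
Z_in = Z_0·(Z_L + jZ_0·tanβl)/(Z_0 + jZ_L·tanβl) = 124 − j125 Ω
Γ_s = (Z_in − Z_s)/(Z_in + Z_s) = (74.3 − j125)/(174 − j125), |Γ_s| = 0.678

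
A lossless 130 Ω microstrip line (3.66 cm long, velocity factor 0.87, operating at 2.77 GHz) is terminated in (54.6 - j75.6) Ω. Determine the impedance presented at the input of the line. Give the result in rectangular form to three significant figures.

Z_in ≈ 243 − j195 Ω

λ = v/f = 0.87·c / 2.77 GHz = 0.0942 m
βl = 2π·l/λ = 2π × 0.388 = 140°
tan(βl) = tan(140°) = -0.844
Z_in = Z_0·(Z_L + jZ_0·tanβl)/(Z_0 + jZ_L·tanβl)
     = 130·(54.6 − j185)/(66.2 − j46.1)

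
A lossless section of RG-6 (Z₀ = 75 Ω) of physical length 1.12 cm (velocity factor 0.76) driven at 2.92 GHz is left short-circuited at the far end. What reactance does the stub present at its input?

λ = v/f = 0.76·c / 2.92 GHz = 0.0781 m
βl = 2π·l/λ = 2π × 0.143 = 51.6°
tan(βl) = 1.26
For a short-circuited stub, Z_in = jZ_0·tan(βl)

X_in ≈ 94.8 Ω (inductive)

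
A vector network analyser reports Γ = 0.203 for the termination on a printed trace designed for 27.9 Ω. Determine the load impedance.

Z_L = Z_0·(1 + Γ)/(1 − Γ) = 27.9·(1.2)/(0.797)

Z_L ≈ 42.1 Ω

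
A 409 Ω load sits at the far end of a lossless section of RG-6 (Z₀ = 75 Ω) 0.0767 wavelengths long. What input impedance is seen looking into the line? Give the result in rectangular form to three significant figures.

Z_in ≈ 57 − j123 Ω

βl = 2π × 0.0767 = 27.6°
tan(βl) = tan(27.6°) = 0.523
Z_in = Z_0·(Z_L + jZ_0·tanβl)/(Z_0 + jZ_L·tanβl)
     = 75·(409 + j39.2)/(75 + j214)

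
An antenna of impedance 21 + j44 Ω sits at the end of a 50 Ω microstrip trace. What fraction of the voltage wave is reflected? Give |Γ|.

|Γ| ≈ 0.631

Γ = (Z_L − Z_0)/(Z_L + Z_0) = (-29 + j44)/(71 + j44)
|Γ| = 52.7/83.5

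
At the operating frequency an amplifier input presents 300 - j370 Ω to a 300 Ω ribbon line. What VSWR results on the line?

VSWR ≈ 3.21

Γ = (Z_L − Z_0)/(Z_L + Z_0) = (0 − j370)/(600 − j370)
|Γ| = 370/705 = 0.525
VSWR = (1 + |Γ|)/(1 − |Γ|) = 1.52/0.475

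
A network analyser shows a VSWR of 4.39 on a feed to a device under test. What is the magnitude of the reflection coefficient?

|Γ| ≈ 0.629

|Γ| = (S − 1)/(S + 1) = (4.39 − 1)/(4.39 + 1) = 3.39/5.39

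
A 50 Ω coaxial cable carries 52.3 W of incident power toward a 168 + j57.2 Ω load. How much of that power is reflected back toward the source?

P_reflected ≈ 17.7 W

|Γ| = |(118 + j57.2)/(218 + j57.2)| = 0.582
|Γ|² = 0.339
P_refl = |Γ|²·P_inc = 17.7 W, P_del = (1 − |Γ|²)·P_inc = 34.6 W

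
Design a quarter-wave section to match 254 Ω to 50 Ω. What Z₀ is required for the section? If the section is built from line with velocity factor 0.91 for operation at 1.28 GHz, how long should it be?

Z_qwt = √(Z_0·R_L) = √(50 × 254) = √12700
λ = 0.91·c/f = 0.213 m, so l = λ/4 = 0.0533 m

Z_qwt ≈ 113 Ω; length ≈ 5.33 cm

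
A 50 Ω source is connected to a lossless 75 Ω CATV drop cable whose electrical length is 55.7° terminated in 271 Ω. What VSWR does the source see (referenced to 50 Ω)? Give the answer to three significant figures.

tan(βl) = 1.47
Z_in = Z_0·(Z_L + jZ_0·tanβl)/(Z_0 + jZ_L·tanβl) = 29.4 − j45.6 Ω
Γ_s = (Z_in − Z_s)/(Z_in + Z_s) = (-20.6 − j45.6)/(79.4 − j45.6), |Γ_s| = 0.547
VSWR = (1 + |Γ_s|)/(1 − |Γ_s|)

VSWR ≈ 3.41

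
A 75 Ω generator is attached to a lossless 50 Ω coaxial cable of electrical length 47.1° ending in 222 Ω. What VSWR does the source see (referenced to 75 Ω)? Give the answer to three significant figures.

tan(βl) = 1.08
Z_in = Z_0·(Z_L + jZ_0·tanβl)/(Z_0 + jZ_L·tanβl) = 20.1 − j42.3 Ω
Γ_s = (Z_in − Z_s)/(Z_in + Z_s) = (-54.9 − j42.3)/(95.1 − j42.3), |Γ_s| = 0.666
VSWR = (1 + |Γ_s|)/(1 − |Γ_s|)

VSWR ≈ 4.98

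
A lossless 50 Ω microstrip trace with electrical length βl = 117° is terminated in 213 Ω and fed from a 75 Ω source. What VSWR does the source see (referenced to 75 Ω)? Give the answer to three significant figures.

tan(βl) = -1.96
Z_in = Z_0·(Z_L + jZ_0·tanβl)/(Z_0 + jZ_L·tanβl) = 14.6 + j23.7 Ω
Γ_s = (Z_in − Z_s)/(Z_in + Z_s) = (-60.4 + j23.7)/(89.6 + j23.7), |Γ_s| = 0.701
VSWR = (1 + |Γ_s|)/(1 − |Γ_s|)

VSWR ≈ 5.68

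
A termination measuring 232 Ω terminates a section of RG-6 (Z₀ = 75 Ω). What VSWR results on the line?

Γ = (232 − 75)/(232 + 75) = 0.511
VSWR = (1 + 0.511)/(1 − 0.511)

VSWR ≈ 3.09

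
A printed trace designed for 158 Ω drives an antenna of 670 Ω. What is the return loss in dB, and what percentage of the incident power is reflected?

RL ≈ 4.18 dB; 38.2% of incident power reflected

Γ = (670 − 158)/(670 + 158) = 0.618
RL = −20·log₁₀(0.618) = 4.18 dB
P_refl/P_inc = |Γ|² = 0.382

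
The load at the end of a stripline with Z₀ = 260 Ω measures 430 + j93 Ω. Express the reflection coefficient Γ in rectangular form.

Γ ≈ 0.26 + j0.0998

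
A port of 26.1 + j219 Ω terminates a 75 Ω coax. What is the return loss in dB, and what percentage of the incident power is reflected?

Γ = (-48.9 + j219)/(101.1 + j219), |Γ| = 0.93
RL = −20·log₁₀(0.93) = 0.628 dB
P_refl/P_inc = |Γ|² = 0.865

RL ≈ 0.628 dB; 86.5% of incident power reflected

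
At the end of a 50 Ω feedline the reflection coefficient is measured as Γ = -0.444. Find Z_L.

Z_L = Z_0·(1 + Γ)/(1 − Γ) = 50·(0.556)/(1.44)

Z_L ≈ 19.3 Ω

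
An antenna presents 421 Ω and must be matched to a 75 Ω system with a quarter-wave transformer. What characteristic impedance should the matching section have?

Z_qwt ≈ 178 Ω

Z_qwt = √(Z_0·R_L) = √(75 × 421) = √31580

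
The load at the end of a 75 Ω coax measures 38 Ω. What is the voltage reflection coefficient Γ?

Γ = (Z_L − Z_0)/(Z_L + Z_0) = (38 − 75)/(38 + 75) = -37/113

Γ = -0.327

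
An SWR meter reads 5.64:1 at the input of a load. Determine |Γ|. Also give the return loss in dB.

|Γ| ≈ 0.699; return loss ≈ 3.11 dB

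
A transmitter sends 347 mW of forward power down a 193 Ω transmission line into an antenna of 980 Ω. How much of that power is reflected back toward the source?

Γ = (980 − 193)/(980 + 193) = 0.671
|Γ|² = 0.45
P_refl = |Γ|²·P_inc = 156 mW, P_del = (1 − |Γ|²)·P_inc = 191 mW

P_reflected ≈ 156 mW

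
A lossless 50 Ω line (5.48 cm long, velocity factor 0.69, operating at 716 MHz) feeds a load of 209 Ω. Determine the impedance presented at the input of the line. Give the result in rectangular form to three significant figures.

λ = v/f = 0.69·c / 716 MHz = 0.289 m
βl = 2π·l/λ = 2π × 0.19 = 68.2°
tan(βl) = tan(68.2°) = 2.5
Z_in = Z_0·(Z_L + jZ_0·tanβl)/(Z_0 + jZ_L·tanβl)
     = 50·(209 + j125)/(50 + j524)

Z_in ≈ 13.7 − j18.6 Ω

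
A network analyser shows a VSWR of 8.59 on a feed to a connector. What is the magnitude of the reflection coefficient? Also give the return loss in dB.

|Γ| ≈ 0.791; return loss ≈ 2.03 dB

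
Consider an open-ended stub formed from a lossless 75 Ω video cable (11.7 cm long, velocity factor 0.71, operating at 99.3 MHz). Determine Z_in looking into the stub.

Z_in ≈ −j210 Ω

λ = v/f = 0.71·c / 99.3 MHz = 2.15 m
βl = 2π·l/λ = 2π × 0.0545 = 19.6°
tan(βl) = 0.357
For an open-ended stub, Z_in = −jZ_0·cot(βl) = −jZ_0/tan(βl)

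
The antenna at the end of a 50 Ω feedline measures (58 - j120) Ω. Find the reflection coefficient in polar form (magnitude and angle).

Γ = (Z_L − Z_0)/(Z_L + Z_0) = (8 − j120)/(108 − j120)
|Γ| = 120/161 = 0.745

Γ ≈ 0.745 ∠ -38.2°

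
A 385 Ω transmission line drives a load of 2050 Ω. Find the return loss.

Γ = (2050 − 385)/(2050 + 385) = 0.684
RL = −20·log₁₀|Γ| = −20·log₁₀(0.684)

RL ≈ 3.3 dB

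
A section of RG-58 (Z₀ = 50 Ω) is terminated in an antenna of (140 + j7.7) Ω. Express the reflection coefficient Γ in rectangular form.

Γ ≈ 0.475 + j0.0213

Γ = (Z_L − Z_0)/(Z_L + Z_0) = (90 + j7.7)/(190 + j7.7)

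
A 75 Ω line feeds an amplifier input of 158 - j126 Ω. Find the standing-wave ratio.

VSWR ≈ 3.65

Γ = (Z_L − Z_0)/(Z_L + Z_0) = (83 − j126)/(233 − j126)
|Γ| = 151/265 = 0.57
VSWR = (1 + |Γ|)/(1 − |Γ|) = 1.57/0.43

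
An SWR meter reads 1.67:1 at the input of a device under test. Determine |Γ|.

|Γ| = (S − 1)/(S + 1) = (1.67 − 1)/(1.67 + 1) = 0.67/2.67

|Γ| ≈ 0.251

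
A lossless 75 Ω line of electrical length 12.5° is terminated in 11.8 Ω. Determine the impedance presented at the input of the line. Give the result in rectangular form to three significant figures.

tan(βl) = tan(12.5°) = 0.222
Z_in = Z_0·(Z_L + jZ_0·tanβl)/(Z_0 + jZ_L·tanβl)
     = 75·(11.8 + j16.6)/(75 + j2.62)

Z_in ≈ 12.4 + j16.2 Ω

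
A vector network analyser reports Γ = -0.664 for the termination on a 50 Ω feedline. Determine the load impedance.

Z_L ≈ 10.1 Ω

Z_L = Z_0·(1 + Γ)/(1 − Γ) = 50·(0.336)/(1.66)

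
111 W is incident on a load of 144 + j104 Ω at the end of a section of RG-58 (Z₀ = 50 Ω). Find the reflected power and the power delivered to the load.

|Γ| = |(94 + j104)/(194 + j104)| = 0.637
|Γ|² = 0.406
P_refl = |Γ|²·P_inc = 45 W, P_del = (1 − |Γ|²)·P_inc = 66 W

P_reflected ≈ 45 W; P_delivered ≈ 66 W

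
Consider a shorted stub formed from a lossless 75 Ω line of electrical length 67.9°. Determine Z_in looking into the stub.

Z_in ≈ +j185 Ω

tan(βl) = 2.46
For a shorted stub, Z_in = jZ_0·tan(βl)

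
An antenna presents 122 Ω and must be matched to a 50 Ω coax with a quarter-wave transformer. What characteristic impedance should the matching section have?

Z_qwt = √(Z_0·R_L) = √(50 × 122) = √6100

Z_qwt ≈ 78.1 Ω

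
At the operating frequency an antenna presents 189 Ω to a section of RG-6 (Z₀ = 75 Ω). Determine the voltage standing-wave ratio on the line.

Γ = (189 − 75)/(189 + 75) = 0.432
VSWR = (1 + 0.432)/(1 − 0.432)

VSWR ≈ 2.52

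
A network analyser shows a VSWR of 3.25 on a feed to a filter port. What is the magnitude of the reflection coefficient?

|Γ| = (S − 1)/(S + 1) = (3.25 − 1)/(3.25 + 1) = 2.25/4.25

|Γ| ≈ 0.529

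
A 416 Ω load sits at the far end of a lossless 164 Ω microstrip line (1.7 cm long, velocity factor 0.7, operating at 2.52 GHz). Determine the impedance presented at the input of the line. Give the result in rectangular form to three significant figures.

λ = v/f = 0.7·c / 2.52 GHz = 0.0833 m
βl = 2π·l/λ = 2π × 0.204 = 73.4°
tan(βl) = tan(73.4°) = 3.36
Z_in = Z_0·(Z_L + jZ_0·tanβl)/(Z_0 + jZ_L·tanβl)
     = 164·(416 + j552)/(164 + j1400)

Z_in ≈ 69.4 − j40.6 Ω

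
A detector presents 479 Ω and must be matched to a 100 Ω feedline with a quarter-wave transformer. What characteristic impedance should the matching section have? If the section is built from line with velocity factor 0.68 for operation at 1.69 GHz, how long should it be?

Z_qwt ≈ 219 Ω; length ≈ 3.02 cm

Z_qwt = √(Z_0·R_L) = √(100 × 479) = √47900
λ = 0.68·c/f = 0.121 m, so l = λ/4 = 0.0302 m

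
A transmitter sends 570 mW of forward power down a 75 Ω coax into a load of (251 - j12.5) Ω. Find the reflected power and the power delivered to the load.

P_reflected ≈ 167 mW; P_delivered ≈ 403 mW

|Γ| = |(176 − j12.5)/(326 − j12.5)| = 0.541
|Γ|² = 0.293
P_refl = |Γ|²·P_inc = 167 mW, P_del = (1 − |Γ|²)·P_inc = 403 mW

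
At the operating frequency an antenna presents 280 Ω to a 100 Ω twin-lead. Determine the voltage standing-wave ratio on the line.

VSWR ≈ 2.8

Γ = (280 − 100)/(280 + 100) = 0.474
VSWR = (1 + 0.474)/(1 − 0.474)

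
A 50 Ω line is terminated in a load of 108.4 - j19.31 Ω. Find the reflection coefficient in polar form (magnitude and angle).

Γ ≈ 0.385 ∠ -11.3°

Γ = (Z_L − Z_0)/(Z_L + Z_0) = (58.4 − j19.31)/(158.4 − j19.31)
|Γ| = 61.5/160 = 0.385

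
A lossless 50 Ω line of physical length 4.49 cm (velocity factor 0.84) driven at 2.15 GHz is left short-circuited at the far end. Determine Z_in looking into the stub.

Z_in ≈ −j45.2 Ω

λ = v/f = 0.84·c / 2.15 GHz = 0.117 m
βl = 2π·l/λ = 2π × 0.383 = 138°
tan(βl) = -0.903
For a short-circuited stub, Z_in = jZ_0·tan(βl)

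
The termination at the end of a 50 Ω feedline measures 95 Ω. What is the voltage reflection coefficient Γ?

Γ = (Z_L − Z_0)/(Z_L + Z_0) = (95 − 50)/(95 + 50) = 45/145

Γ = 0.31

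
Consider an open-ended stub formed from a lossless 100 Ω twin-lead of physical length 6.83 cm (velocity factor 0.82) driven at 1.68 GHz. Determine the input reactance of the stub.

X_in ≈ 467 Ω (inductive)

λ = v/f = 0.82·c / 1.68 GHz = 0.146 m
βl = 2π·l/λ = 2π × 0.466 = 168°
tan(βl) = -0.214
For an open-ended stub, Z_in = −jZ_0·cot(βl) = −jZ_0/tan(βl)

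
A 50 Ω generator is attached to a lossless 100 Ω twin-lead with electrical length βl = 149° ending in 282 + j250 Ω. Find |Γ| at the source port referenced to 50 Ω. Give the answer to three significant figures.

tan(βl) = -0.601
Z_in = Z_0·(Z_L + jZ_0·tanβl)/(Z_0 + jZ_L·tanβl) = 42 + j104 Ω
Γ_s = (Z_in − Z_s)/(Z_in + Z_s) = (-7.97 + j104)/(92 + j104), |Γ_s| = 0.752

|Γ| ≈ 0.752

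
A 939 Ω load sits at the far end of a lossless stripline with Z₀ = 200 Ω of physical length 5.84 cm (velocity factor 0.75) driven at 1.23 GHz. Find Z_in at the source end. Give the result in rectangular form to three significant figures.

λ = v/f = 0.75·c / 1.23 GHz = 0.183 m
βl = 2π·l/λ = 2π × 0.319 = 115°
tan(βl) = tan(115°) = -2.15
Z_in = Z_0·(Z_L + jZ_0·tanβl)/(Z_0 + jZ_L·tanβl)
     = 200·(939 − j430)/(200 − j2020)

Z_in ≈ 51.3 + j87.9 Ω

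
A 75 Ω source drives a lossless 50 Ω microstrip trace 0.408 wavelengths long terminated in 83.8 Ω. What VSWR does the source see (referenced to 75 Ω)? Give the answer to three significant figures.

VSWR ≈ 1.69

βl = 2π × 0.408 = 147°
tan(βl) = -0.652
Z_in = Z_0·(Z_L + jZ_0·tanβl)/(Z_0 + jZ_L·tanβl) = 54.4 + j26.9 Ω
Γ_s = (Z_in − Z_s)/(Z_in + Z_s) = (-20.6 + j26.9)/(129 + j26.9), |Γ_s| = 0.256
VSWR = (1 + |Γ_s|)/(1 − |Γ_s|)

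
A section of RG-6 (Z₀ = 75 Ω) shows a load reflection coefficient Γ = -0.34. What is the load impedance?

Z_L = Z_0·(1 + Γ)/(1 − Γ) = 75·(0.66)/(1.34)

Z_L ≈ 36.9 Ω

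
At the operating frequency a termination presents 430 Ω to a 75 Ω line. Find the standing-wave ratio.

Γ = (430 − 75)/(430 + 75) = 0.703
VSWR = (1 + 0.703)/(1 − 0.703)

VSWR ≈ 5.73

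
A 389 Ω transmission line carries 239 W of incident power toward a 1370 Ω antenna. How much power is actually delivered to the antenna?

P_delivered ≈ 165 W

Γ = (1370 − 389)/(1370 + 389) = 0.558
|Γ|² = 0.311
P_refl = |Γ|²·P_inc = 74.3 W, P_del = (1 − |Γ|²)·P_inc = 165 W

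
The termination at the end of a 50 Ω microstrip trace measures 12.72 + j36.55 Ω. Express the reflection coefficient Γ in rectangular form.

Γ = (Z_L − Z_0)/(Z_L + Z_0) = (-37.28 + j36.55)/(62.72 + j36.55)

Γ ≈ -0.19 + j0.694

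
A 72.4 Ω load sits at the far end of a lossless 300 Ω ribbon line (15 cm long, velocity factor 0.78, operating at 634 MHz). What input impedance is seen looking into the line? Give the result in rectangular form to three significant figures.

Z_in ≈ 102 − j184 Ω

λ = v/f = 0.78·c / 634 MHz = 0.369 m
βl = 2π·l/λ = 2π × 0.406 = 146°
tan(βl) = tan(146°) = -0.667
Z_in = Z_0·(Z_L + jZ_0·tanβl)/(Z_0 + jZ_L·tanβl)
     = 300·(72.4 − j200)/(300 − j48.3)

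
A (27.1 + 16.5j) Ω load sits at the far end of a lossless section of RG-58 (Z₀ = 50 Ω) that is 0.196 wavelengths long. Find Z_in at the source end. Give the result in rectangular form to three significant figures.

Z_in ≈ 104 − j13.3 Ω

βl = 2π × 0.196 = 70.6°
tan(βl) = tan(70.6°) = 2.83
Z_in = Z_0·(Z_L + jZ_0·tanβl)/(Z_0 + jZ_L·tanβl)
     = 50·(27.1 + j158)/(3.25 + j76.8)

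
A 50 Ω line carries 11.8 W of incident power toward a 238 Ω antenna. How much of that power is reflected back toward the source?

P_reflected ≈ 5.03 W

Γ = (238 − 50)/(238 + 50) = 0.653
|Γ|² = 0.426
P_refl = |Γ|²·P_inc = 5.03 W, P_del = (1 − |Γ|²)·P_inc = 6.77 W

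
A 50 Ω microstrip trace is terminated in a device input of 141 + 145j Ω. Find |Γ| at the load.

|Γ| ≈ 0.714

Γ = (Z_L − Z_0)/(Z_L + Z_0) = (91 + j145)/(191 + j145)
|Γ| = 171/240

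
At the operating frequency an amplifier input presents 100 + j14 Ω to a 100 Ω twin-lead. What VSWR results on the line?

Γ = (Z_L − Z_0)/(Z_L + Z_0) = (0 + j14)/(200 + j14)
|Γ| = 14/200 = 0.0698
VSWR = (1 + |Γ|)/(1 − |Γ|) = 1.07/0.93

VSWR ≈ 1.15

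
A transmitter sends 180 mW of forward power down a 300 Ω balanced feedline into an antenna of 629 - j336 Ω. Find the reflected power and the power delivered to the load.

P_reflected ≈ 40.8 mW; P_delivered ≈ 139 mW

|Γ| = |(329 − j336)/(929 − j336)| = 0.476
|Γ|² = 0.227
P_refl = |Γ|²·P_inc = 40.8 mW, P_del = (1 − |Γ|²)·P_inc = 139 mW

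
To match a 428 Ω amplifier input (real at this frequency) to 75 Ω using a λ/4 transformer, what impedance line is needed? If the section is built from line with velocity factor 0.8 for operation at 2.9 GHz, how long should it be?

Z_qwt ≈ 179 Ω; length ≈ 2.07 cm

Z_qwt = √(Z_0·R_L) = √(75 × 428) = √32100
λ = 0.8·c/f = 0.0828 m, so l = λ/4 = 0.0207 m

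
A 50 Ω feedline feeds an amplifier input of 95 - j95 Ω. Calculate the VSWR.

VSWR ≈ 4.08

Γ = (Z_L − Z_0)/(Z_L + Z_0) = (45 − j95)/(145 − j95)
|Γ| = 105/173 = 0.606
VSWR = (1 + |Γ|)/(1 − |Γ|) = 1.61/0.394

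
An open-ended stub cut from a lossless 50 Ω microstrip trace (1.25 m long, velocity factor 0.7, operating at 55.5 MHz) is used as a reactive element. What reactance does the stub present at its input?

λ = v/f = 0.7·c / 55.5 MHz = 3.78 m
βl = 2π·l/λ = 2π × 0.33 = 119°
tan(βl) = -1.81
For an open-ended stub, Z_in = −jZ_0·cot(βl) = −jZ_0/tan(βl)

X_in ≈ 27.6 Ω (inductive)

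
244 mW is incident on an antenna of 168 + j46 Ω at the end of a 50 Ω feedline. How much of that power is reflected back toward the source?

|Γ| = |(118 + j46)/(218 + j46)| = 0.568
|Γ|² = 0.323
P_refl = |Γ|²·P_inc = 78.8 mW, P_del = (1 − |Γ|²)·P_inc = 165 mW

P_reflected ≈ 78.8 mW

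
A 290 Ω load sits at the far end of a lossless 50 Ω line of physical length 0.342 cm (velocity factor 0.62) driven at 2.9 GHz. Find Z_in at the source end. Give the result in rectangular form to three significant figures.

λ = v/f = 0.62·c / 2.9 GHz = 0.0641 m
βl = 2π·l/λ = 2π × 0.0533 = 19.2°
tan(βl) = tan(19.2°) = 0.348
Z_in = Z_0·(Z_L + jZ_0·tanβl)/(Z_0 + jZ_L·tanβl)
     = 50·(290 + j17.4)/(50 + j101)

Z_in ≈ 64 − j112 Ω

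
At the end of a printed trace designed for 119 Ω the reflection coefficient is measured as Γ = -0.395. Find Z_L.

Z_L = Z_0·(1 + Γ)/(1 − Γ) = 119·(0.605)/(1.4)

Z_L ≈ 51.6 Ω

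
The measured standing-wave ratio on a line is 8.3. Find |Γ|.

|Γ| = (S − 1)/(S + 1) = (8.3 − 1)/(8.3 + 1) = 7.3/9.3

|Γ| ≈ 0.785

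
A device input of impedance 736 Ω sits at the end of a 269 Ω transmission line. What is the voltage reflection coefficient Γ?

Γ = 0.465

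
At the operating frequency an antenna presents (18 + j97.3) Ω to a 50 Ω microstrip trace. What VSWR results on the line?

VSWR ≈ 13.6

Γ = (Z_L − Z_0)/(Z_L + Z_0) = (-32 + j97.3)/(68 + j97.3)
|Γ| = 102/119 = 0.863
VSWR = (1 + |Γ|)/(1 − |Γ|) = 1.86/0.137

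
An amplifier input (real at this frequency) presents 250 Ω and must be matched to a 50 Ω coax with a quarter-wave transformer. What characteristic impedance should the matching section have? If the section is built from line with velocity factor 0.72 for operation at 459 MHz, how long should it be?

Z_qwt ≈ 112 Ω; length ≈ 11.8 cm

Z_qwt = √(Z_0·R_L) = √(50 × 250) = √12500
λ = 0.72·c/f = 0.471 m, so l = λ/4 = 0.118 m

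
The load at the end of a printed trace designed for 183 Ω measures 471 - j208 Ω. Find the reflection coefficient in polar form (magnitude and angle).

Γ = (Z_L − Z_0)/(Z_L + Z_0) = (288 − j208)/(654 − j208)
|Γ| = 355/686 = 0.518

Γ ≈ 0.518 ∠ -18.2°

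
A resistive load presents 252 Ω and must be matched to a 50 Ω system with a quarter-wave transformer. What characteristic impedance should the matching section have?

Z_qwt = √(Z_0·R_L) = √(50 × 252) = √12600

Z_qwt ≈ 112 Ω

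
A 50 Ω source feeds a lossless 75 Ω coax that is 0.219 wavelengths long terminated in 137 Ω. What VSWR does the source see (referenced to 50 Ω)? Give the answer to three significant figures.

βl = 2π × 0.219 = 78.8°
tan(βl) = 5.07
Z_in = Z_0·(Z_L + jZ_0·tanβl)/(Z_0 + jZ_L·tanβl) = 42.2 − j10.2 Ω
Γ_s = (Z_in − Z_s)/(Z_in + Z_s) = (-7.84 − j10.2)/(92.2 − j10.2), |Γ_s| = 0.139
VSWR = (1 + |Γ_s|)/(1 − |Γ_s|)

VSWR ≈ 1.32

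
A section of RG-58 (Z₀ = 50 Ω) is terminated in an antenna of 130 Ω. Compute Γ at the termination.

Γ = (Z_L − Z_0)/(Z_L + Z_0) = (130 − 50)/(130 + 50) = 80/180

Γ = 0.444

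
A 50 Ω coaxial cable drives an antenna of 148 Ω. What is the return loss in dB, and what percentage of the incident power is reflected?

Γ = (148 − 50)/(148 + 50) = 0.495
RL = −20·log₁₀(0.495) = 6.11 dB
P_refl/P_inc = |Γ|² = 0.245

RL ≈ 6.11 dB; 24.5% of incident power reflected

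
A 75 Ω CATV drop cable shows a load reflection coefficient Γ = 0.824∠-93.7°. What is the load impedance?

Z_L = Z_0·(1 + Γ)/(1 − Γ) = 75·(0.947 − j0.822)/(1.05 + j0.822)

Z_L ≈ 13.5 − j69.1 Ω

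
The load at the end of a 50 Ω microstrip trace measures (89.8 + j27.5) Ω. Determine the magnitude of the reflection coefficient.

Γ = (Z_L − Z_0)/(Z_L + Z_0) = (39.8 + j27.5)/(139.8 + j27.5)
|Γ| = 48.4/142

|Γ| ≈ 0.34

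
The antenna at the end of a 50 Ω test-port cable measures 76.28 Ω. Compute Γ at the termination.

Γ = 0.208

Γ = (Z_L − Z_0)/(Z_L + Z_0) = (76.28 − 50)/(76.28 + 50) = 26.28/126.3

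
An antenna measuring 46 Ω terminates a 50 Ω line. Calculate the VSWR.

Γ = (46 − 50)/(46 + 50) = -0.0417
VSWR = (1 + 0.0417)/(1 − 0.0417)

VSWR ≈ 1.09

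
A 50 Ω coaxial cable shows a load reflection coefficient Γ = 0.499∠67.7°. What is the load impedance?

Z_L ≈ 43.1 + j53 Ω

Z_L = Z_0·(1 + Γ)/(1 − Γ) = 50·(1.19 + j0.462)/(0.811 − j0.462)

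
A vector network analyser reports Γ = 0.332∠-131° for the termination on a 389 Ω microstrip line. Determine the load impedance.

Z_L = Z_0·(1 + Γ)/(1 − Γ) = 389·(0.782 − j0.251)/(1.22 + j0.251)

Z_L ≈ 224 − j126 Ω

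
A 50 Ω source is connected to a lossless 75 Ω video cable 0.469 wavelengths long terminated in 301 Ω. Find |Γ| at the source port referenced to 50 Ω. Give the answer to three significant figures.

|Γ| ≈ 0.71

βl = 2π × 0.469 = 169°
tan(βl) = -0.197
Z_in = Z_0·(Z_L + jZ_0·tanβl)/(Z_0 + jZ_L·tanβl) = 192 + j137 Ω
Γ_s = (Z_in − Z_s)/(Z_in + Z_s) = (142 + j137)/(242 + j137), |Γ_s| = 0.71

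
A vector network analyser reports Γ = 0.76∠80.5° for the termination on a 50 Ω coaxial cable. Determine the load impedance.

Z_L ≈ 15.9 + j56.5 Ω

Z_L = Z_0·(1 + Γ)/(1 − Γ) = 50·(1.13 + j0.75)/(0.875 − j0.75)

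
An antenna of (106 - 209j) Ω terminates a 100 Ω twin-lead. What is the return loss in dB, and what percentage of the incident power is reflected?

Γ = (6 − j209)/(206 − j209), |Γ| = 0.712
RL = −20·log₁₀(0.712) = 2.94 dB
P_refl/P_inc = |Γ|² = 0.508

RL ≈ 2.94 dB; 50.8% of incident power reflected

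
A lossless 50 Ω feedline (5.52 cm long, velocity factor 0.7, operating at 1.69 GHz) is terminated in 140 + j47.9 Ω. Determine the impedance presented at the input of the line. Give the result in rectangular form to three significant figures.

Z_in ≈ 55.3 + j63.9 Ω

λ = v/f = 0.7·c / 1.69 GHz = 0.124 m
βl = 2π·l/λ = 2π × 0.444 = 160°
tan(βl) = tan(160°) = -0.366
Z_in = Z_0·(Z_L + jZ_0·tanβl)/(Z_0 + jZ_L·tanβl)
     = 50·(140 + j29.6)/(67.5 − j51.2)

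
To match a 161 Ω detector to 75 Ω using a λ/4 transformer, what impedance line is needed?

Z_qwt ≈ 110 Ω

Z_qwt = √(Z_0·R_L) = √(75 × 161) = √12080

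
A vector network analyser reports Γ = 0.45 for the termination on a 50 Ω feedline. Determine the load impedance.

Z_L = Z_0·(1 + Γ)/(1 − Γ) = 50·(1.45)/(0.55)

Z_L ≈ 132 Ω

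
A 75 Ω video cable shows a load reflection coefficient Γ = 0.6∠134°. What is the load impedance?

Z_L ≈ 21.9 + j29.5 Ω

Z_L = Z_0·(1 + Γ)/(1 − Γ) = 75·(0.583 + j0.432)/(1.42 − j0.432)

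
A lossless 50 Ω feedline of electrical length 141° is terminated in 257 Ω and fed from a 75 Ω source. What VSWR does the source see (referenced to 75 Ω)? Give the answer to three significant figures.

tan(βl) = -0.81
Z_in = Z_0·(Z_L + jZ_0·tanβl)/(Z_0 + jZ_L·tanβl) = 23.2 + j56.2 Ω
Γ_s = (Z_in − Z_s)/(Z_in + Z_s) = (-51.8 + j56.2)/(98.2 + j56.2), |Γ_s| = 0.675
VSWR = (1 + |Γ_s|)/(1 − |Γ_s|)

VSWR ≈ 5.16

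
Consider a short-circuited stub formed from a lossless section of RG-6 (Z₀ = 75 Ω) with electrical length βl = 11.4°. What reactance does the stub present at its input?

X_in ≈ 15.1 Ω (inductive)

tan(βl) = 0.202
For a short-circuited stub, Z_in = jZ_0·tan(βl)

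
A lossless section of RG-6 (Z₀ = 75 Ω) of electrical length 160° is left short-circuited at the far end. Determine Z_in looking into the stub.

tan(βl) = -0.364
For a short-circuited stub, Z_in = jZ_0·tan(βl)

Z_in ≈ −j27.3 Ω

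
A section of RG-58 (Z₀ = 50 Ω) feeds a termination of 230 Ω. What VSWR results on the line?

Γ = (230 − 50)/(230 + 50) = 0.643
VSWR = (1 + 0.643)/(1 − 0.643)

VSWR ≈ 4.6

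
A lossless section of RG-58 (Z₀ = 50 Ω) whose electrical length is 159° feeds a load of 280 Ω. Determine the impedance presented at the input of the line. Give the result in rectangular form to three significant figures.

Z_in ≈ 57.2 + j104 Ω

tan(βl) = tan(159°) = -0.384
Z_in = Z_0·(Z_L + jZ_0·tanβl)/(Z_0 + jZ_L·tanβl)
     = 50·(280 − j19.2)/(50 − j107)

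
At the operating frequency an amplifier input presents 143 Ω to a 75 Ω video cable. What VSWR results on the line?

VSWR ≈ 1.91

For a purely resistive load, VSWR = R_L/Z_0 or Z_0/R_L (whichever > 1) = 143/75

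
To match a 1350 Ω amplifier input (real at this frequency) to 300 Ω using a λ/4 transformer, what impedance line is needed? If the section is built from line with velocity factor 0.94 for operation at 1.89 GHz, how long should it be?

Z_qwt ≈ 636 Ω; length ≈ 3.73 cm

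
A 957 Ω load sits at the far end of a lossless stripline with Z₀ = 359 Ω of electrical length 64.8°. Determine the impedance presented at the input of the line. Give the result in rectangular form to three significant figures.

tan(βl) = tan(64.8°) = 2.13
Z_in = Z_0·(Z_L + jZ_0·tanβl)/(Z_0 + jZ_L·tanβl)
     = 359·(957 + j763)/(359 + j2030)

Z_in ≈ 160 − j141 Ω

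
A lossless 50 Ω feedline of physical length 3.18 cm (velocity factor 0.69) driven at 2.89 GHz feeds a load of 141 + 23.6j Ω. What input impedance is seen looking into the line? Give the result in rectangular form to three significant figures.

Z_in ≈ 65.3 + j62.1 Ω

λ = v/f = 0.69·c / 2.89 GHz = 0.0716 m
βl = 2π·l/λ = 2π × 0.444 = 160°
tan(βl) = tan(160°) = -0.367
Z_in = Z_0·(Z_L + jZ_0·tanβl)/(Z_0 + jZ_L·tanβl)
     = 50·(141 + j5.23)/(58.7 − j51.8)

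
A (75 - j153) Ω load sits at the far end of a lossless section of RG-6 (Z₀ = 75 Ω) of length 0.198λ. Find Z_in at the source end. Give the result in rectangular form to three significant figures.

βl = 2π × 0.198 = 71.3°
tan(βl) = tan(71.3°) = 2.95
Z_in = Z_0·(Z_L + jZ_0·tanβl)/(Z_0 + jZ_L·tanβl)
     = 75·(75 + j68.3)/(527 + j221)

Z_in ≈ 12.6 + j4.45 Ω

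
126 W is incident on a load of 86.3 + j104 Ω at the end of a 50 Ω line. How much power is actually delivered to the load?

P_delivered ≈ 74 W

|Γ| = |(36.3 + j104)/(136.3 + j104)| = 0.642
|Γ|² = 0.413
P_refl = |Γ|²·P_inc = 52 W, P_del = (1 − |Γ|²)·P_inc = 74 W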